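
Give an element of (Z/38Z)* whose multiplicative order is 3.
7 has order 3 mod 38 since 7^{3} ≡ 1 (mod 38) and no smaller power works.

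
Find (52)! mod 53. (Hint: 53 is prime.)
By Wilson's theorem, (52)! ≡ -1 ≡ 52 (mod 53)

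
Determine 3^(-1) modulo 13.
3^(-1) ≡ 9 (mod 13). Verification: 3 × 9 = 27 ≡ 1 (mod 13)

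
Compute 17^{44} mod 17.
0

Using successive squaring:
Binary expansion of 44: 101100
Powers of 17 mod 17 (each is the square of the previous):
  17^1 ≡ 0 (mod 17)
  17^2 ≡ 0² = 0 ≡ 0 (mod 17)
  17^4 ≡ 0² = 0 ≡ 0 (mod 17)
  17^8 ≡ 0² = 0 ≡ 0 (mod 17)
  17^16 ≡ 0² = 0 ≡ 0 (mod 17)
  17^32 ≡ 0² = 0 ≡ 0 (mod 17)
44 = 32 + 8 + 4, so 17^44 = 17^32 × 17^8 × 17^4 ≡ 0 × 0 × 0 (mod 17)
Multiplying step by step:
  0 × 0 = 0 ≡ 0 (mod 17)
  0 × 0 = 0 ≡ 0 (mod 17)
Result: 17^44 ≡ 0 (mod 17)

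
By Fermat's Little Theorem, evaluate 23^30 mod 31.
By Fermat's Little Theorem, 23^{30} ≡ 1 (mod 31) since 31 is prime and gcd(23, 31) = 1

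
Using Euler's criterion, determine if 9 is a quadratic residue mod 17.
By Euler's criterion: 9^{8} ≡ 1 (mod 17). Since this equals 1, 9 is a QR.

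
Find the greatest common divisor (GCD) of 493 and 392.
1

Using the Euclidean algorithm:
493 = 1 × 392 + 101
392 = 3 × 101 + 89
101 = 1 × 89 + 12
89 = 7 × 12 + 5
12 = 2 × 5 + 2
5 = 2 × 2 + 1
2 = 2 × 1 + 0

GCD(493, 392) = 1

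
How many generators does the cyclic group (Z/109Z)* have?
36

The number of primitive roots modulo p is φ(p-1) = φ(108)
φ(108) = 36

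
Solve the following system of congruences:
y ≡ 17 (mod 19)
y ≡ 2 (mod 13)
93

Using the Chinese Remainder Theorem:
M = product of moduli = 247
For equation 1: M_1 = 13, 13 ≡ 13 (mod 19), inverse of 13 mod 19 is 3 (check: 13 × 3 = 39 ≡ 1 (mod 19))
For equation 2: M_2 = 19, 19 ≡ 6 (mod 13), inverse of 19 mod 13 is 11 (check: 6 × 11 = 66 ≡ 1 (mod 13))
Combine: y ≡ Σ r_i×M_i×(M_i⁻¹ mod m_i) = 17×13×3 + 2×19×11 = 663 + 418 = 1081
1081 mod 247 = 93
y ≡ 93 (mod 247)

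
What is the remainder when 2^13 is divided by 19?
Using repeated squaring. 13 = 8 + 4 + 1 (binary 1101). Repeated squaring mod 19: 2^1 ≡ 2; 2^2 ≡ 2² = 4 ≡ 4; 2^4 ≡ 4² = 16 ≡ 16; 2^8 ≡ 16² = 256 ≡ 9. Multiply: 2^13 = 2^8 × 2^4 × 2^1 ≡ 9 × 16 × 2 (mod 19): 9 × 16 = 144 ≡ 11; 11 × 2 = 22 ≡ 3. So 2^13 ≡ 3 (mod 19).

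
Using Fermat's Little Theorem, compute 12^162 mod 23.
By Fermat: 12^{22} ≡ 1 (mod 23). 162 = 7×22 + 8. So 12^{162} ≡ 12^{8} ≡ 8 (mod 23)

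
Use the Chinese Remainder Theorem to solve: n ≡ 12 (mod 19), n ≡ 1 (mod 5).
31

Using the Chinese Remainder Theorem:
M = product of moduli = 95
For equation 1: M_1 = 5, 5 ≡ 5 (mod 19), inverse of 5 mod 19 is 4 (check: 5 × 4 = 20 ≡ 1 (mod 19))
For equation 2: M_2 = 19, 19 ≡ 4 (mod 5), inverse of 19 mod 5 is 4 (check: 4 × 4 = 16 ≡ 1 (mod 5))
Combine: n ≡ Σ r_i×M_i×(M_i⁻¹ mod m_i) = 12×5×4 + 1×19×4 = 240 + 76 = 316
316 mod 95 = 31
n ≡ 31 (mod 95)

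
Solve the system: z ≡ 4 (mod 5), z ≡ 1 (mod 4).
M = 5 × 4 = 20. M₁ = 4, y₁ ≡ 4 (mod 5). M₂ = 5, y₂ ≡ 1 (mod 4). z = 4×4×4 + 1×5×1 ≡ 9 (mod 20)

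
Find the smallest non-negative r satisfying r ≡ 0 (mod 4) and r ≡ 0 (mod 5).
M = 4 × 5 = 20. M₁ = 5, y₁ ≡ 1 (mod 4). M₂ = 4, y₂ ≡ 4 (mod 5). r = 0×5×1 + 0×4×4 ≡ 0 (mod 20)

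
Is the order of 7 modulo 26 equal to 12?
Yes, ord_26(7) = 12.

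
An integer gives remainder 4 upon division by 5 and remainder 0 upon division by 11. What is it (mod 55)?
M = 5 × 11 = 55. M₁ = 11, y₁ ≡ 1 (mod 5). M₂ = 5, y₂ ≡ 9 (mod 11). x = 4×11×1 + 0×5×9 ≡ 44 (mod 55). The smallest positive such number is 44.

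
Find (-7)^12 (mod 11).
Using Fermat: (-7)^{10} ≡ 1 (mod 11). 12 ≡ 2 (mod 10). So (-7)^{12} ≡ (-7)^{2} ≡ 5 (mod 11)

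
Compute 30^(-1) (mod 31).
30^(-1) ≡ 30 (mod 31). Verification: 30 × 30 = 900 ≡ 1 (mod 31)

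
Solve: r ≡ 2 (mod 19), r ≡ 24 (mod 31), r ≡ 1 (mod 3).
M = 19 × 31 × 3 = 1767. M₁ = 93, y₁ ≡ 9 (mod 19). M₂ = 57, y₂ ≡ 6 (mod 31). M₃ = 589, y₃ ≡ 1 (mod 3). r = 2×93×9 + 24×57×6 + 1×589×1 ≡ 1636 (mod 1767)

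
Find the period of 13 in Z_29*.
Powers of 13 mod 29: 13^1≡13, 13^2≡24, 13^3≡22, 13^4≡25, 13^5≡6, 13^6≡20, 13^7≡28, 13^8≡16, 13^9≡5, 13^10≡7, 13^11≡4, 13^12≡23, 13^13≡9, 13^14≡1. Order = 14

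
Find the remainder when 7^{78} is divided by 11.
By Fermat: 7^{10} ≡ 1 (mod 11). 78 = 7×10 + 8. So 7^{78} ≡ 7^{8} ≡ 9 (mod 11)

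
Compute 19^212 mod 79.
Using Fermat: 19^{78} ≡ 1 (mod 79). 212 ≡ 56 (mod 78). So 19^{212} ≡ 19^{56} ≡ 44 (mod 79)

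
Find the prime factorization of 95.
5 × 19

Divide by primes starting from smallest:
95 ÷ 5 = 19
19 ÷ 19 = 1

95 = 5 × 19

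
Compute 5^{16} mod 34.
1

Using successive squaring:
Binary expansion of 16: 10000
Powers of 5 mod 34 (each is the square of the previous):
  5^1 ≡ 5 (mod 34)
  5^2 ≡ 5² = 25 ≡ 25 (mod 34)
  5^4 ≡ 25² = 625 ≡ 13 (mod 34)
  5^8 ≡ 13² = 169 ≡ 33 (mod 34)
  5^16 ≡ 33² = 1089 ≡ 1 (mod 34)
16 is a power of 2, so 5^16 is the last square: ≡ 1 (mod 34)
Result: 5^16 ≡ 1 (mod 34)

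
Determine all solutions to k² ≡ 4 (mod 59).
The square roots of 4 mod 59 are 57 and 2. Verify: 57² = 3249 ≡ 4 (mod 59)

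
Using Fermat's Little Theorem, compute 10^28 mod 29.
By Fermat's Little Theorem, 10^{28} ≡ 1 (mod 29) since 29 is prime and gcd(10, 29) = 1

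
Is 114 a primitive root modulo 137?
p - 1 = 136 has prime divisors 2, 17. Check 114^(136/q) mod 137 for each: 114^(136/2) = 114^68 ≡ 136, 114^(136/17) = 114^8 ≡ 34 (mod 137). None of these is 1, so 114 has order 136 = φ(137), so it is a primitive root mod 137.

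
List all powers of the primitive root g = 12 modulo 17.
g^1, g^2, ..., g^{16} mod 17: {12, 8, 11, 13, 3, 2, 7, 16, 5, 9, 6, 4, 14, 15, 10, 1}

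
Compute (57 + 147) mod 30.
24

(57 + 147) = 204
204 mod 30 = 24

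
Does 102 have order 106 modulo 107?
p - 1 = 106 has prime divisors 2, 53. Check 102^(106/q) mod 107 for each: 102^(106/2) = 102^53 ≡ 1, 102^(106/53) = 102^2 ≡ 25 (mod 107). Since 102^53 ≡ 1 (mod 107), the order of 102 divides 53 (in fact the order is 53) ≠ 106, so it is not a primitive root.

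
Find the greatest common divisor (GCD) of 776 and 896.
8

Using the Euclidean algorithm:
776 = 0 × 896 + 776
896 = 1 × 776 + 120
776 = 6 × 120 + 56
120 = 2 × 56 + 8
56 = 7 × 8 + 0

GCD(776, 896) = 8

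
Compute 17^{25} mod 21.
17

Using successive squaring:
Binary expansion of 25: 11001
Powers of 17 mod 21 (each is the square of the previous):
  17^1 ≡ 17 (mod 21)
  17^2 ≡ 17² = 289 ≡ 16 (mod 21)
  17^4 ≡ 16² = 256 ≡ 4 (mod 21)
  17^8 ≡ 4² = 16 ≡ 16 (mod 21)
  17^16 ≡ 16² = 256 ≡ 4 (mod 21)
25 = 16 + 8 + 1, so 17^25 = 17^16 × 17^8 × 17^1 ≡ 4 × 16 × 17 (mod 21)
Multiplying step by step:
  4 × 16 = 64 ≡ 1 (mod 21)
  1 × 17 = 17 ≡ 17 (mod 21)
Result: 17^25 ≡ 17 (mod 21)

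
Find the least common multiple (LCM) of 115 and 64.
7360

First find GCD(115, 64) using the Euclidean algorithm:
115 = 1 × 64 + 51
64 = 1 × 51 + 13
51 = 3 × 13 + 12
13 = 1 × 12 + 1
12 = 12 × 1 + 0
GCD(115, 64) = 1

LCM formula: LCM(a, b) = (a × b) / GCD(a, b)
LCM(115, 64) = (115 × 64) / 1
LCM(115, 64) = 7360 / 1
LCM(115, 64) = 7360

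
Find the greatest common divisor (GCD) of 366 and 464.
2

Using the Euclidean algorithm:
366 = 0 × 464 + 366
464 = 1 × 366 + 98
366 = 3 × 98 + 72
98 = 1 × 72 + 26
72 = 2 × 26 + 20
26 = 1 × 20 + 6
20 = 3 × 6 + 2
6 = 3 × 2 + 0

GCD(366, 464) = 2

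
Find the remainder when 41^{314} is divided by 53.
By Fermat: 41^{52} ≡ 1 (mod 53). 314 = 6×52 + 2. So 41^{314} ≡ 41^{2} ≡ 38 (mod 53)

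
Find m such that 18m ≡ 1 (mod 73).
18^(-1) ≡ 69 (mod 73). Verification: 18 × 69 = 1242 ≡ 1 (mod 73)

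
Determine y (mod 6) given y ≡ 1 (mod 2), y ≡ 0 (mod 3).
3

Using the Chinese Remainder Theorem:
M = product of moduli = 6
For equation 1: M_1 = 3, 3 ≡ 1 (mod 2), inverse of 3 mod 2 is 1 (check: 1 × 1 = 1 ≡ 1 (mod 2))
For equation 2: M_2 = 2, 2 ≡ 2 (mod 3), inverse of 2 mod 3 is 2 (check: 2 × 2 = 4 ≡ 1 (mod 3))
Combine: y ≡ Σ r_i×M_i×(M_i⁻¹ mod m_i) = 1×3×1 + 0×2×2 = 3 + 0 = 3
3 mod 6 = 3
y ≡ 3 (mod 6)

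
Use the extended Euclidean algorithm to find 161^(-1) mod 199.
Extended GCD: 161(89) + 199(-72) = 1. So 161^(-1) ≡ 89 ≡ 89 (mod 199). Verify: 161 × 89 = 14329 ≡ 1 (mod 199)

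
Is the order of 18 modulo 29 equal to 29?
No, the actual order is 28, not 29.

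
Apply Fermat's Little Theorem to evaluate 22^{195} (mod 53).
30

By Fermat's Little Theorem, a^(p-1) ≡ 1 (mod p) for prime p and gcd(a, p) = 1
Here p = 53, so 22^52 ≡ 1 (mod 53)
We can reduce the exponent: 195 mod 52 = 39
So 22^195 ≡ 22^39 (mod 53)
Computing: 22^39 mod 53 = 30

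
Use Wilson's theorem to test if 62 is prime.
(61)! mod 62 = 0. Since 0 ≢ -1 (mod 62), 62 is not prime.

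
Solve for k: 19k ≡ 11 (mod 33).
11

Since gcd(19, 33) = 1 divides 11, a solution exists.
Multiply both sides by the inverse of 19 mod 33:
  19^(-1) mod 33 = 7
  x ≡ 7 × 11 ≡ 77 ≡ 11 (mod 33)
Verification: 19 × 11 = 209 = 6 × 33 + 11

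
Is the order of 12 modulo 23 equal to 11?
Yes, ord_23(12) = 11.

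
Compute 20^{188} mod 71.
32

Using successive squaring:
Binary expansion of 188: 10111100
Powers of 20 mod 71 (each is the square of the previous):
  20^1 ≡ 20 (mod 71)
  20^2 ≡ 20² = 400 ≡ 45 (mod 71)
  20^4 ≡ 45² = 2025 ≡ 37 (mod 71)
  20^8 ≡ 37² = 1369 ≡ 20 (mod 71)
  20^16 ≡ 20² = 400 ≡ 45 (mod 71)
  20^32 ≡ 45² = 2025 ≡ 37 (mod 71)
  20^64 ≡ 37² = 1369 ≡ 20 (mod 71)
  20^128 ≡ 20² = 400 ≡ 45 (mod 71)
188 = 128 + 32 + 16 + 8 + 4, so 20^188 = 20^128 × 20^32 × 20^16 × 20^8 × 20^4 ≡ 45 × 37 × 45 × 20 × 37 (mod 71)
Multiplying step by step:
  45 × 37 = 1665 ≡ 32 (mod 71)
  32 × 45 = 1440 ≡ 20 (mod 71)
  20 × 20 = 400 ≡ 45 (mod 71)
  45 × 37 = 1665 ≡ 32 (mod 71)
Result: 20^188 ≡ 32 (mod 71)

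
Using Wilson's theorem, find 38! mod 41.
(40)! = (38)! × (39) × (40) ≡ -1 (mod 41). So (38)! ≡ -1 × [(40)(39)]^(-1) ≡ 20 (mod 41)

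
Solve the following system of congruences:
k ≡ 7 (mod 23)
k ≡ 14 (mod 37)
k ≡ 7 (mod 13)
8080

Using the Chinese Remainder Theorem:
M = product of moduli = 11063
For equation 1: M_1 = 481, 481 ≡ 21 (mod 23), inverse of 481 mod 23 is 11 (check: 21 × 11 = 231 ≡ 1 (mod 23))
For equation 2: M_2 = 299, 299 ≡ 3 (mod 37), inverse of 299 mod 37 is 25 (check: 3 × 25 = 75 ≡ 1 (mod 37))
For equation 3: M_3 = 851, 851 ≡ 6 (mod 13), inverse of 851 mod 13 is 11 (check: 6 × 11 = 66 ≡ 1 (mod 13))
Combine: k ≡ Σ r_i×M_i×(M_i⁻¹ mod m_i) = 7×481×11 + 14×299×25 + 7×851×11 = 37037 + 104650 + 65527 = 207214
207214 mod 11063 = 8080
k ≡ 8080 (mod 11063)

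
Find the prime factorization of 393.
3 × 131

Divide by primes starting from smallest:
393 ÷ 3 = 131
131 ÷ 131 = 1

393 = 3 × 131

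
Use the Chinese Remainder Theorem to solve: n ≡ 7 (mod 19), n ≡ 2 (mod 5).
7

Using the Chinese Remainder Theorem:
M = product of moduli = 95
For equation 1: M_1 = 5, 5 ≡ 5 (mod 19), inverse of 5 mod 19 is 4 (check: 5 × 4 = 20 ≡ 1 (mod 19))
For equation 2: M_2 = 19, 19 ≡ 4 (mod 5), inverse of 19 mod 5 is 4 (check: 4 × 4 = 16 ≡ 1 (mod 5))
Combine: n ≡ Σ r_i×M_i×(M_i⁻¹ mod m_i) = 7×5×4 + 2×19×4 = 140 + 152 = 292
292 mod 95 = 7
n ≡ 7 (mod 95)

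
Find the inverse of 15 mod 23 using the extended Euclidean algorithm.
Extended GCD: 15(-3) + 23(2) = 1. So 15^(-1) ≡ 20 ≡ 20 (mod 23). Verify: 15 × 20 = 300 ≡ 1 (mod 23)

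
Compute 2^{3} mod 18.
8

Using successive squaring:
Binary expansion of 3: 11
Powers of 2 mod 18 (each is the square of the previous):
  2^1 ≡ 2 (mod 18)
  2^2 ≡ 2² = 4 ≡ 4 (mod 18)
3 = 2 + 1, so 2^3 = 2^2 × 2^1 ≡ 4 × 2 (mod 18)
Multiplying step by step:
  4 × 2 = 8 ≡ 8 (mod 18)
Result: 2^3 ≡ 8 (mod 18)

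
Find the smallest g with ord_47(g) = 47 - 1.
p - 1 = 46 has prime divisors 2, 23. h is a primitive root mod 47 iff h^(46/q) ≢ 1 (mod 47) for each such q.
h = 2: 2^23 ≡ 1, 2^2 ≡ 4 (mod 47); 2^23 ≡ 1, so not a primitive root.
h = 3: 3^23 ≡ 1, 3^2 ≡ 9 (mod 47); 3^23 ≡ 1, so not a primitive root.
h = 4: 4^23 ≡ 1, 4^2 ≡ 16 (mod 47); 4^23 ≡ 1, so not a primitive root.
h = 5: 5^23 ≡ 46, 5^2 ≡ 25 (mod 47); none is 1, so 5 has order 46 and is a primitive root.
The smallest primitive root mod 47 is g = 5.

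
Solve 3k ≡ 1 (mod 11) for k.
4

Using Extended Euclidean Algorithm:
gcd(3, 11) = 1
Bezout coefficients: 3 × 4 + 11 × -1 = 1
So 3 × 4 ≡ 1 (mod 11)
The inverse is 4 mod 11 = 4
Verification: 3 × 4 = 12 = 1 × 11 + 1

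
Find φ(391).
352

Prime factorization: 391 = 17 × 23
Using the formula φ(n) = n × Π(1 - 1/p) for each prime factor p:
φ(391) = 391 × (1 - 1/17) × (1 - 1/23)
φ(391) = 352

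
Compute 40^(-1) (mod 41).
40^(-1) ≡ 40 (mod 41). Verification: 40 × 40 = 1600 ≡ 1 (mod 41)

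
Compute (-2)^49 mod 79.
Using repeated squaring. (-2) ≡ 77 (mod 79). 49 = 32 + 16 + 1 (binary 110001). Repeated squaring mod 79: 77^1 ≡ 77; 77^2 ≡ 77² = 5929 ≡ 4; 77^4 ≡ 4² = 16 ≡ 16; 77^8 ≡ 16² = 256 ≡ 19; 77^16 ≡ 19² = 361 ≡ 45; 77^32 ≡ 45² = 2025 ≡ 50. Multiply: (-2)^49 ≡ 77^32 × 77^16 × 77^1 ≡ 50 × 45 × 77 (mod 79): 50 × 45 = 2250 ≡ 38; 38 × 77 = 2926 ≡ 3. So (-2)^49 ≡ 3 (mod 79).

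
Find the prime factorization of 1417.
13 × 109

Divide by primes starting from smallest:
1417 ÷ 13 = 109
109 ÷ 109 = 1

1417 = 13 × 109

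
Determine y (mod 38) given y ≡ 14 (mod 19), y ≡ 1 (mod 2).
33

Using the Chinese Remainder Theorem:
M = product of moduli = 38
For equation 1: M_1 = 2, 2 ≡ 2 (mod 19), inverse of 2 mod 19 is 10 (check: 2 × 10 = 20 ≡ 1 (mod 19))
For equation 2: M_2 = 19, 19 ≡ 1 (mod 2), inverse of 19 mod 2 is 1 (check: 1 × 1 = 1 ≡ 1 (mod 2))
Combine: y ≡ Σ r_i×M_i×(M_i⁻¹ mod m_i) = 14×2×10 + 1×19×1 = 280 + 19 = 299
299 mod 38 = 33
y ≡ 33 (mod 38)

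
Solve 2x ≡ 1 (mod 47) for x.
2^(-1) ≡ 24 (mod 47). Verification: 2 × 24 = 48 ≡ 1 (mod 47)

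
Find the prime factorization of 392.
2^3 × 7^2

Divide by primes starting from smallest:
392 ÷ 2 = 196
196 ÷ 2 = 98
98 ÷ 2 = 49
49 ÷ 7 = 7
7 ÷ 7 = 1

392 = 2^3 × 7^2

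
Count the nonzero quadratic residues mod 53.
For prime 53, there are (p-1)/2 = (53-1)/2 = 26 quadratic residues (excluding 0).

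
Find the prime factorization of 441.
3^2 × 7^2

Divide by primes starting from smallest:
441 ÷ 3 = 147
147 ÷ 3 = 49
49 ÷ 7 = 7
7 ÷ 7 = 1

441 = 3^2 × 7^2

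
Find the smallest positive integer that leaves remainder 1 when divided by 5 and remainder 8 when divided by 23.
M = 5 × 23 = 115. M₁ = 23, y₁ ≡ 2 (mod 5). M₂ = 5, y₂ ≡ 14 (mod 23). r = 1×23×2 + 8×5×14 ≡ 31 (mod 115). The smallest positive such number is 31.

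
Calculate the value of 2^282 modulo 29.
Using Fermat: 2^{28} ≡ 1 (mod 29). 282 ≡ 2 (mod 28). So 2^{282} ≡ 2^{2} ≡ 4 (mod 29)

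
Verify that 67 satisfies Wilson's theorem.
(66)! mod 67 = 66. Since this equals -1 (mod 67), Wilson confirms 67 is prime.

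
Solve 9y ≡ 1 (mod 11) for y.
9^(-1) ≡ 5 (mod 11). Verification: 9 × 5 = 45 ≡ 1 (mod 11)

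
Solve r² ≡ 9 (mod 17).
The square roots of 9 mod 17 are 14 and 3. Verify: 14² = 196 ≡ 9 (mod 17)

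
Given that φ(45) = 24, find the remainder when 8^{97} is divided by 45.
By Euler: 8^{24} ≡ 1 (mod 45) since gcd(8, 45) = 1. 97 = 4×24 + 1. So 8^{97} ≡ 8^{1} ≡ 8 (mod 45)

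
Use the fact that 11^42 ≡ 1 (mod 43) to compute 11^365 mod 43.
By Fermat: 11^{42} ≡ 1 (mod 43). 365 ≡ 29 (mod 42). So 11^{365} ≡ 11^{29} ≡ 11 (mod 43)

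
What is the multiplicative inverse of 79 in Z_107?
42

Using Extended Euclidean Algorithm:
gcd(79, 107) = 1
Bezout coefficients: 79 × 42 + 107 × -31 = 1
So 79 × 42 ≡ 1 (mod 107)
The inverse is 42 mod 107 = 42
Verification: 79 × 42 = 3318 = 31 × 107 + 1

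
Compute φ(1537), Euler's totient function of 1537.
1456

Prime factorization: 1537 = 29 × 53
Using the formula φ(n) = n × Π(1 - 1/p) for each prime factor p:
φ(1537) = 1537 × (1 - 1/29) × (1 - 1/53)
φ(1537) = 1456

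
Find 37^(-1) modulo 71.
48

Using Extended Euclidean Algorithm:
gcd(37, 71) = 1
Bezout coefficients: 37 × -23 + 71 × 12 = 1
So 37 × -23 ≡ 1 (mod 71)
The inverse is -23 mod 71 = 48
Verification: 37 × 48 = 1776 = 25 × 71 + 1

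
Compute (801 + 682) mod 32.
11

(801 + 682) = 1483
1483 mod 32 = 11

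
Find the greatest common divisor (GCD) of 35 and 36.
1

Using the Euclidean algorithm:
35 = 0 × 36 + 35
36 = 1 × 35 + 1
35 = 35 × 1 + 0

GCD(35, 36) = 1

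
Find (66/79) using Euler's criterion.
(66/79) = 66^{39} mod 79 = -1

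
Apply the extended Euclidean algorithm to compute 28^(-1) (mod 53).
Extended GCD: 28(-17) + 53(9) = 1. So 28^(-1) ≡ 36 ≡ 36 (mod 53). Verify: 28 × 36 = 1008 ≡ 1 (mod 53)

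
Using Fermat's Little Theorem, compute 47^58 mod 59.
By Fermat's Little Theorem, 47^{58} ≡ 1 (mod 59) since 59 is prime and gcd(47, 59) = 1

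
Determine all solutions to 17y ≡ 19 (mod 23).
16

Since gcd(17, 23) = 1 divides 19, a solution exists.
Multiply both sides by the inverse of 17 mod 23:
  17^(-1) mod 23 = 19
  x ≡ 19 × 19 ≡ 361 ≡ 16 (mod 23)
Verification: 17 × 16 = 272 = 11 × 23 + 19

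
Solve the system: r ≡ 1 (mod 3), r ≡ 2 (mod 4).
M = 3 × 4 = 12. M₁ = 4, y₁ ≡ 1 (mod 3). M₂ = 3, y₂ ≡ 3 (mod 4). r = 1×4×1 + 2×3×3 ≡ 10 (mod 12)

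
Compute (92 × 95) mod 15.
10

(92 × 95) = 8740
8740 mod 15 = 10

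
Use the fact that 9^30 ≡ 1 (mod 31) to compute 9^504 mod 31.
By Fermat: 9^{30} ≡ 1 (mod 31). 504 ≡ 24 (mod 30). So 9^{504} ≡ 9^{24} ≡ 4 (mod 31)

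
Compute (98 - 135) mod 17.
14

(98 - 135) = -37
-37 mod 17 = 14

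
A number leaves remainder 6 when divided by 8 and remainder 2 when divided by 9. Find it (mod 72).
M = 8 × 9 = 72. M₁ = 9, y₁ ≡ 1 (mod 8). M₂ = 8, y₂ ≡ 8 (mod 9). t = 6×9×1 + 2×8×8 ≡ 38 (mod 72)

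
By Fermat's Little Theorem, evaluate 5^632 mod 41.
By Fermat: 5^{40} ≡ 1 (mod 41). 632 ≡ 32 (mod 40). So 5^{632} ≡ 5^{32} ≡ 16 (mod 41)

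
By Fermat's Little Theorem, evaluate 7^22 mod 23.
By Fermat's Little Theorem, 7^{22} ≡ 1 (mod 23) since 23 is prime and gcd(7, 23) = 1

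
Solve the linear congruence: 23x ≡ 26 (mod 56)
6

Since gcd(23, 56) = 1 divides 26, a solution exists.
Multiply both sides by the inverse of 23 mod 56:
  23^(-1) mod 56 = 39
  x ≡ 39 × 26 ≡ 1014 ≡ 6 (mod 56)
Verification: 23 × 6 = 138 = 2 × 56 + 26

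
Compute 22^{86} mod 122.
42

Using successive squaring:
Binary expansion of 86: 1010110
Powers of 22 mod 122 (each is the square of the previous):
  22^1 ≡ 22 (mod 122)
  22^2 ≡ 22² = 484 ≡ 118 (mod 122)
  22^4 ≡ 118² = 13924 ≡ 16 (mod 122)
  22^8 ≡ 16² = 256 ≡ 12 (mod 122)
  22^16 ≡ 12² = 144 ≡ 22 (mod 122)
  22^32 ≡ 22² = 484 ≡ 118 (mod 122)
  22^64 ≡ 118² = 13924 ≡ 16 (mod 122)
86 = 64 + 16 + 4 + 2, so 22^86 = 22^64 × 22^16 × 22^4 × 22^2 ≡ 16 × 22 × 16 × 118 (mod 122)
Multiplying step by step:
  16 × 22 = 352 ≡ 108 (mod 122)
  108 × 16 = 1728 ≡ 20 (mod 122)
  20 × 118 = 2360 ≡ 42 (mod 122)
Result: 22^86 ≡ 42 (mod 122)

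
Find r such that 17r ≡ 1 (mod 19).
17^(-1) ≡ 9 (mod 19). Verification: 17 × 9 = 153 ≡ 1 (mod 19)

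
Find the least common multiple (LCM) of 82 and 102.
4182

First find GCD(82, 102) using the Euclidean algorithm:
82 = 0 × 102 + 82
102 = 1 × 82 + 20
82 = 4 × 20 + 2
20 = 10 × 2 + 0
GCD(82, 102) = 2

LCM formula: LCM(a, b) = (a × b) / GCD(a, b)
LCM(82, 102) = (82 × 102) / 2
LCM(82, 102) = 8364 / 2
LCM(82, 102) = 4182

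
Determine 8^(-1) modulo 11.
8^(-1) ≡ 7 (mod 11). Verification: 8 × 7 = 56 ≡ 1 (mod 11)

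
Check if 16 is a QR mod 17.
By Euler's criterion: 16^{8} ≡ 1 (mod 17). Since this equals 1, 16 is a QR.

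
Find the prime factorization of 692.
2^2 × 173

Divide by primes starting from smallest:
692 ÷ 2 = 346
346 ÷ 2 = 173
173 ÷ 173 = 1

692 = 2^2 × 173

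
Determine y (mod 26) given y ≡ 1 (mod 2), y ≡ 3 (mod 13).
3

Using the Chinese Remainder Theorem:
M = product of moduli = 26
For equation 1: M_1 = 13, 13 ≡ 1 (mod 2), inverse of 13 mod 2 is 1 (check: 1 × 1 = 1 ≡ 1 (mod 2))
For equation 2: M_2 = 2, 2 ≡ 2 (mod 13), inverse of 2 mod 13 is 7 (check: 2 × 7 = 14 ≡ 1 (mod 13))
Combine: y ≡ Σ r_i×M_i×(M_i⁻¹ mod m_i) = 1×13×1 + 3×2×7 = 13 + 42 = 55
55 mod 26 = 3
y ≡ 3 (mod 26)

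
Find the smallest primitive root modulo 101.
2

A primitive root g modulo p has order p-1 = 100
Prime divisors of 100: [2, 5]
g is a primitive root iff g^(100/q) ≢ 1 (mod 101) for each prime divisor q
Testing small values:
  g = 2: 2^50 ≡ 100, 2^20 ≡ 95 (mod 101) → none is 1, primitive root!
The smallest primitive root is 2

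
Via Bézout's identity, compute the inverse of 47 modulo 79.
Extended GCD: 47(37) + 79(-22) = 1. So 47^(-1) ≡ 37 ≡ 37 (mod 79). Verify: 47 × 37 = 1739 ≡ 1 (mod 79)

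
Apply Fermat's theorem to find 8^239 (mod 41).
By Fermat: 8^{40} ≡ 1 (mod 41). 239 = 5×40 + 39. So 8^{239} ≡ 8^{39} ≡ 36 (mod 41)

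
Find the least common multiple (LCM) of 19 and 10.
190

First find GCD(19, 10) using the Euclidean algorithm:
19 = 1 × 10 + 9
10 = 1 × 9 + 1
9 = 9 × 1 + 0
GCD(19, 10) = 1

LCM formula: LCM(a, b) = (a × b) / GCD(a, b)
LCM(19, 10) = (19 × 10) / 1
LCM(19, 10) = 190 / 1
LCM(19, 10) = 190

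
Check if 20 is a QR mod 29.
By Euler's criterion: 20^{14} ≡ 1 (mod 29). Since this equals 1, 20 is a QR.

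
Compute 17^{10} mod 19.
17

Using successive squaring:
Binary expansion of 10: 1010
Powers of 17 mod 19 (each is the square of the previous):
  17^1 ≡ 17 (mod 19)
  17^2 ≡ 17² = 289 ≡ 4 (mod 19)
  17^4 ≡ 4² = 16 ≡ 16 (mod 19)
  17^8 ≡ 16² = 256 ≡ 9 (mod 19)
10 = 8 + 2, so 17^10 = 17^8 × 17^2 ≡ 9 × 4 (mod 19)
Multiplying step by step:
  9 × 4 = 36 ≡ 17 (mod 19)
Result: 17^10 ≡ 17 (mod 19)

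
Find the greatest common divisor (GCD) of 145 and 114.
1

Using the Euclidean algorithm:
145 = 1 × 114 + 31
114 = 3 × 31 + 21
31 = 1 × 21 + 10
21 = 2 × 10 + 1
10 = 10 × 1 + 0

GCD(145, 114) = 1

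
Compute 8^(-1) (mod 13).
5

Using Extended Euclidean Algorithm:
gcd(8, 13) = 1
Bezout coefficients: 8 × 5 + 13 × -3 = 1
So 8 × 5 ≡ 1 (mod 13)
The inverse is 5 mod 13 = 5
Verification: 8 × 5 = 40 = 3 × 13 + 1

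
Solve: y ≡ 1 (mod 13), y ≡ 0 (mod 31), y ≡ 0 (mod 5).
M = 13 × 31 × 5 = 2015. M₁ = 155, y₁ ≡ 12 (mod 13). M₂ = 65, y₂ ≡ 21 (mod 31). M₃ = 403, y₃ ≡ 2 (mod 5). y = 1×155×12 + 0×65×21 + 0×403×2 ≡ 1860 (mod 2015)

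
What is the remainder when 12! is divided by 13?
By Wilson's theorem, (12)! ≡ -1 ≡ 12 (mod 13)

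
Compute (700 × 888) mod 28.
0

(700 × 888) = 621600
621600 mod 28 = 0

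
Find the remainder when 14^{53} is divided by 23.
By Fermat: 14^{22} ≡ 1 (mod 23). 53 = 2×22 + 9. So 14^{53} ≡ 14^{9} ≡ 21 (mod 23)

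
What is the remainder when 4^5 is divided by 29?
5 = 4 + 1 (binary 101). Repeated squaring mod 29: 4^1 ≡ 4; 4^2 ≡ 4² = 16 ≡ 16; 4^4 ≡ 16² = 256 ≡ 24. Multiply: 4^5 = 4^4 × 4^1 ≡ 24 × 4 (mod 29): 24 × 4 = 96 ≡ 9. So 4^5 ≡ 9 (mod 29).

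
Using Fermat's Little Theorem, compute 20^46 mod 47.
By Fermat's Little Theorem, 20^{46} ≡ 1 (mod 47) since 47 is prime and gcd(20, 47) = 1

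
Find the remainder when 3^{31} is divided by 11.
By Fermat: 3^{10} ≡ 1 (mod 11). 31 = 3×10 + 1. So 3^{31} ≡ 3^{1} ≡ 3 (mod 11)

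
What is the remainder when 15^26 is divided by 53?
Using repeated squaring. 26 = 16 + 8 + 2 (binary 11010). Repeated squaring mod 53: 15^1 ≡ 15; 15^2 ≡ 15² = 225 ≡ 13; 15^4 ≡ 13² = 169 ≡ 10; 15^8 ≡ 10² = 100 ≡ 47; 15^16 ≡ 47² = 2209 ≡ 36. Multiply: 15^26 = 15^16 × 15^8 × 15^2 ≡ 36 × 47 × 13 (mod 53): 36 × 47 = 1692 ≡ 49; 49 × 13 = 637 ≡ 1. So 15^26 ≡ 1 (mod 53).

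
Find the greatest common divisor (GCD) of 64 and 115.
1

Using the Euclidean algorithm:
64 = 0 × 115 + 64
115 = 1 × 64 + 51
64 = 1 × 51 + 13
51 = 3 × 13 + 12
13 = 1 × 12 + 1
12 = 12 × 1 + 0

GCD(64, 115) = 1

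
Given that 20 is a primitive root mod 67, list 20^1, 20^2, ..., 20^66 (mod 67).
g^1, g^2, ..., g^{66} mod 67: {20, 65, 27, 4, 13, 59, 41, 16, 52, 35, 30, 64, 7, 6, 53, 55, 28, 24, 11, 19, 45, 29, 44, 9, 46, 49, 42, 36, 50, 62, 34, 10, 66, 47, 2, 40, 63, 54, 8, 26, 51, 15, 32, 37, 3, 60, 61, 14, 12, 39, 43, 56, 48, 22, 38, 23, 58, 21, 18, 25, 31, 17, 5, 33, 57, 1}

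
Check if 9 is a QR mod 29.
By Euler's criterion: 9^{14} ≡ 1 (mod 29). Since this equals 1, 9 is a QR.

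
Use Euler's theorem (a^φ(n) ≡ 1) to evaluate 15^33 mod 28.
By Euler: 15^{12} ≡ 1 (mod 28) since gcd(15, 28) = 1. 33 = 2×12 + 9. So 15^{33} ≡ 15^{9} ≡ 15 (mod 28)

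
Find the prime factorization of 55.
5 × 11

Divide by primes starting from smallest:
55 ÷ 5 = 11
11 ÷ 11 = 1

55 = 5 × 11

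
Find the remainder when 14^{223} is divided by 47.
By Fermat: 14^{46} ≡ 1 (mod 47). 223 = 4×46 + 39. So 14^{223} ≡ 14^{39} ≡ 2 (mod 47)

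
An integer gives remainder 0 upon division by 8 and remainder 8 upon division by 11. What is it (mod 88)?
M = 8 × 11 = 88. M₁ = 11, y₁ ≡ 3 (mod 8). M₂ = 8, y₂ ≡ 7 (mod 11). t = 0×11×3 + 8×8×7 ≡ 8 (mod 88). The smallest positive such number is 8.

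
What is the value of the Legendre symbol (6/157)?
(6/157) = 6^{78} mod 157 = -1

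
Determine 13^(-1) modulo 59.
13^(-1) ≡ 50 (mod 59). Verification: 13 × 50 = 650 ≡ 1 (mod 59)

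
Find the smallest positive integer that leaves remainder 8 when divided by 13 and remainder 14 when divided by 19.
M = 13 × 19 = 247. M₁ = 19, y₁ ≡ 11 (mod 13). M₂ = 13, y₂ ≡ 3 (mod 19). t = 8×19×11 + 14×13×3 ≡ 242 (mod 247). The smallest positive such number is 242.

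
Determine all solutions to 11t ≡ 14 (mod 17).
9

Since gcd(11, 17) = 1 divides 14, a solution exists.
Multiply both sides by the inverse of 11 mod 17:
  11^(-1) mod 17 = 14
  x ≡ 14 × 14 ≡ 196 ≡ 9 (mod 17)
Verification: 11 × 9 = 99 = 5 × 17 + 14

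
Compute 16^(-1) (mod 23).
13

Using Extended Euclidean Algorithm:
gcd(16, 23) = 1
Bezout coefficients: 16 × -10 + 23 × 7 = 1
So 16 × -10 ≡ 1 (mod 23)
The inverse is -10 mod 23 = 13
Verification: 16 × 13 = 208 = 9 × 23 + 1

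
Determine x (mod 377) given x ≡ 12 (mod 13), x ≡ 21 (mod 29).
311

Using the Chinese Remainder Theorem:
M = product of moduli = 377
For equation 1: M_1 = 29, 29 ≡ 3 (mod 13), inverse of 29 mod 13 is 9 (check: 3 × 9 = 27 ≡ 1 (mod 13))
For equation 2: M_2 = 13, 13 ≡ 13 (mod 29), inverse of 13 mod 29 is 9 (check: 13 × 9 = 117 ≡ 1 (mod 29))
Combine: x ≡ Σ r_i×M_i×(M_i⁻¹ mod m_i) = 12×29×9 + 21×13×9 = 3132 + 2457 = 5589
5589 mod 377 = 311
x ≡ 311 (mod 377)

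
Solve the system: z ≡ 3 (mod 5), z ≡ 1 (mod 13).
M = 5 × 13 = 65. M₁ = 13, y₁ ≡ 2 (mod 5). M₂ = 5, y₂ ≡ 8 (mod 13). z = 3×13×2 + 1×5×8 ≡ 53 (mod 65)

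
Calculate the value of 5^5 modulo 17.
5 = 4 + 1 (binary 101). Repeated squaring mod 17: 5^1 ≡ 5; 5^2 ≡ 5² = 25 ≡ 8; 5^4 ≡ 8² = 64 ≡ 13. Multiply: 5^5 = 5^4 × 5^1 ≡ 13 × 5 (mod 17): 13 × 5 = 65 ≡ 14. So 5^5 ≡ 14 (mod 17).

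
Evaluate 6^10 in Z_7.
10 = 8 + 2 (binary 1010). Repeated squaring mod 7: 6^1 ≡ 6; 6^2 ≡ 6² = 36 ≡ 1; 6^4 ≡ 1² = 1 ≡ 1; 6^8 ≡ 1² = 1 ≡ 1. Multiply: 6^10 = 6^8 × 6^2 ≡ 1 × 1 (mod 7): 1 × 1 = 1 ≡ 1. So 6^10 ≡ 1 (mod 7).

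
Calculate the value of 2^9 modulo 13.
9 = 8 + 1 (binary 1001). Repeated squaring mod 13: 2^1 ≡ 2; 2^2 ≡ 2² = 4 ≡ 4; 2^4 ≡ 4² = 16 ≡ 3; 2^8 ≡ 3² = 9 ≡ 9. Multiply: 2^9 = 2^8 × 2^1 ≡ 9 × 2 (mod 13): 9 × 2 = 18 ≡ 5. So 2^9 ≡ 5 (mod 13).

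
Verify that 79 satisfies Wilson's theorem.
(78)! mod 79 = 78. Since this equals -1 (mod 79), Wilson confirms 79 is prime.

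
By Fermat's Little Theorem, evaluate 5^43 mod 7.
By Fermat: 5^{6} ≡ 1 (mod 7). 43 = 7×6 + 1. So 5^{43} ≡ 5^{1} ≡ 5 (mod 7)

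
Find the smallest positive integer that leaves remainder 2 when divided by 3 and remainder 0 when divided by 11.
M = 3 × 11 = 33. M₁ = 11, y₁ ≡ 2 (mod 3). M₂ = 3, y₂ ≡ 4 (mod 11). t = 2×11×2 + 0×3×4 ≡ 11 (mod 33). The smallest positive such number is 11.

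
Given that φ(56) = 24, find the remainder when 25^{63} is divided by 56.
By Euler: 25^{24} ≡ 1 (mod 56) since gcd(25, 56) = 1. 63 = 2×24 + 15. So 25^{63} ≡ 25^{15} ≡ 1 (mod 56)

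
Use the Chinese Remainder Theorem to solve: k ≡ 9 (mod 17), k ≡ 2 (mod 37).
298

Using the Chinese Remainder Theorem:
M = product of moduli = 629
For equation 1: M_1 = 37, 37 ≡ 3 (mod 17), inverse of 37 mod 17 is 6 (check: 3 × 6 = 18 ≡ 1 (mod 17))
For equation 2: M_2 = 17, 17 ≡ 17 (mod 37), inverse of 17 mod 37 is 24 (check: 17 × 24 = 408 ≡ 1 (mod 37))
Combine: k ≡ Σ r_i×M_i×(M_i⁻¹ mod m_i) = 9×37×6 + 2×17×24 = 1998 + 816 = 2814
2814 mod 629 = 298
k ≡ 298 (mod 629)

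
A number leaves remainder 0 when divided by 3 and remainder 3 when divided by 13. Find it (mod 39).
M = 3 × 13 = 39. M₁ = 13, y₁ ≡ 1 (mod 3). M₂ = 3, y₂ ≡ 9 (mod 13). n = 0×13×1 + 3×3×9 ≡ 3 (mod 39)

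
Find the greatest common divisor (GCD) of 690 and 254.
2

Using the Euclidean algorithm:
690 = 2 × 254 + 182
254 = 1 × 182 + 72
182 = 2 × 72 + 38
72 = 1 × 38 + 34
38 = 1 × 34 + 4
34 = 8 × 4 + 2
4 = 2 × 2 + 0

GCD(690, 254) = 2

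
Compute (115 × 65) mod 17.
12

(115 × 65) = 7475
7475 mod 17 = 12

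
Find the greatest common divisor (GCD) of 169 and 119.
1

Using the Euclidean algorithm:
169 = 1 × 119 + 50
119 = 2 × 50 + 19
50 = 2 × 19 + 12
19 = 1 × 12 + 7
12 = 1 × 7 + 5
7 = 1 × 5 + 2
5 = 2 × 2 + 1
2 = 2 × 1 + 0

GCD(169, 119) = 1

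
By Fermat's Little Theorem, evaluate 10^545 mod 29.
By Fermat: 10^{28} ≡ 1 (mod 29). 545 ≡ 13 (mod 28). So 10^{545} ≡ 10^{13} ≡ 26 (mod 29)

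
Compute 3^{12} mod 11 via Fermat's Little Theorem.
9

By Fermat's Little Theorem, a^(p-1) ≡ 1 (mod p) for prime p and gcd(a, p) = 1
Here p = 11, so 3^10 ≡ 1 (mod 11)
We can reduce the exponent: 12 mod 10 = 2
So 3^12 ≡ 3^2 (mod 11)
Computing: 3^2 mod 11 = 9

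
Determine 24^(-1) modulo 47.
24^(-1) ≡ 2 (mod 47). Verification: 24 × 2 = 48 ≡ 1 (mod 47)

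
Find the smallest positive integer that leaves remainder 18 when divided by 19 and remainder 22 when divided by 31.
M = 19 × 31 = 589. M₁ = 31, y₁ ≡ 8 (mod 19). M₂ = 19, y₂ ≡ 18 (mod 31). m = 18×31×8 + 22×19×18 ≡ 208 (mod 589). The smallest positive such number is 208.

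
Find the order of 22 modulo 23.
Powers of 22 mod 23: 22^1≡22, 22^2≡1. Order = 2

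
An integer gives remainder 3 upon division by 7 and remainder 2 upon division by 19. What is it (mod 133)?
M = 7 × 19 = 133. M₁ = 19, y₁ ≡ 3 (mod 7). M₂ = 7, y₂ ≡ 11 (mod 19). n = 3×19×3 + 2×7×11 ≡ 59 (mod 133). The smallest positive such number is 59.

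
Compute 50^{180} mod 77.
1

Using successive squaring:
Binary expansion of 180: 10110100
Powers of 50 mod 77 (each is the square of the previous):
  50^1 ≡ 50 (mod 77)
  50^2 ≡ 50² = 2500 ≡ 36 (mod 77)
  50^4 ≡ 36² = 1296 ≡ 64 (mod 77)
  50^8 ≡ 64² = 4096 ≡ 15 (mod 77)
  50^16 ≡ 15² = 225 ≡ 71 (mod 77)
  50^32 ≡ 71² = 5041 ≡ 36 (mod 77)
  50^64 ≡ 36² = 1296 ≡ 64 (mod 77)
  50^128 ≡ 64² = 4096 ≡ 15 (mod 77)
180 = 128 + 32 + 16 + 4, so 50^180 = 50^128 × 50^32 × 50^16 × 50^4 ≡ 15 × 36 × 71 × 64 (mod 77)
Multiplying step by step:
  15 × 36 = 540 ≡ 1 (mod 77)
  1 × 71 = 71 ≡ 71 (mod 77)
  71 × 64 = 4544 ≡ 1 (mod 77)
Result: 50^180 ≡ 1 (mod 77)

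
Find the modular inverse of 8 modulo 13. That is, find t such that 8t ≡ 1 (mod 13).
5

Using Extended Euclidean Algorithm:
gcd(8, 13) = 1
Bezout coefficients: 8 × 5 + 13 × -3 = 1
So 8 × 5 ≡ 1 (mod 13)
The inverse is 5 mod 13 = 5
Verification: 8 × 5 = 40 = 3 × 13 + 1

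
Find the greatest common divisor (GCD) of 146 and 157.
1

Using the Euclidean algorithm:
146 = 0 × 157 + 146
157 = 1 × 146 + 11
146 = 13 × 11 + 3
11 = 3 × 3 + 2
3 = 1 × 2 + 1
2 = 2 × 1 + 0

GCD(146, 157) = 1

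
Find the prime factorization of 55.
5 × 11

Divide by primes starting from smallest:
55 ÷ 5 = 11
11 ÷ 11 = 1

55 = 5 × 11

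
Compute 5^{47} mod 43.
29

Using successive squaring:
Binary expansion of 47: 101111
Powers of 5 mod 43 (each is the square of the previous):
  5^1 ≡ 5 (mod 43)
  5^2 ≡ 5² = 25 ≡ 25 (mod 43)
  5^4 ≡ 25² = 625 ≡ 23 (mod 43)
  5^8 ≡ 23² = 529 ≡ 13 (mod 43)
  5^16 ≡ 13² = 169 ≡ 40 (mod 43)
  5^32 ≡ 40² = 1600 ≡ 9 (mod 43)
47 = 32 + 8 + 4 + 2 + 1, so 5^47 = 5^32 × 5^8 × 5^4 × 5^2 × 5^1 ≡ 9 × 13 × 23 × 25 × 5 (mod 43)
Multiplying step by step:
  9 × 13 = 117 ≡ 31 (mod 43)
  31 × 23 = 713 ≡ 25 (mod 43)
  25 × 25 = 625 ≡ 23 (mod 43)
  23 × 5 = 115 ≡ 29 (mod 43)
Result: 5^47 ≡ 29 (mod 43)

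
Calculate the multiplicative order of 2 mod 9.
Powers of 2 mod 9: 2^1≡2, 2^2≡4, 2^3≡8, 2^4≡7, 2^5≡5, 2^6≡1. Order = 6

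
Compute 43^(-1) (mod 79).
68

Using Extended Euclidean Algorithm:
gcd(43, 79) = 1
Bezout coefficients: 43 × -11 + 79 × 6 = 1
So 43 × -11 ≡ 1 (mod 79)
The inverse is -11 mod 79 = 68
Verification: 43 × 68 = 2924 = 37 × 79 + 1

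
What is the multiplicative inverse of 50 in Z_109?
24

Using Extended Euclidean Algorithm:
gcd(50, 109) = 1
Bezout coefficients: 50 × 24 + 109 × -11 = 1
So 50 × 24 ≡ 1 (mod 109)
The inverse is 24 mod 109 = 24
Verification: 50 × 24 = 1200 = 11 × 109 + 1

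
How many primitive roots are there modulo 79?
24

The number of primitive roots modulo p is φ(p-1) = φ(78)
φ(78) = 24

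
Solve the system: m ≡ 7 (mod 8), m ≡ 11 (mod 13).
M = 8 × 13 = 104. M₁ = 13, y₁ ≡ 5 (mod 8). M₂ = 8, y₂ ≡ 5 (mod 13). m = 7×13×5 + 11×8×5 ≡ 63 (mod 104)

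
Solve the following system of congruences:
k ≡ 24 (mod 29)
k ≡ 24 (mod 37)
24

Using the Chinese Remainder Theorem:
M = product of moduli = 1073
For equation 1: M_1 = 37, 37 ≡ 8 (mod 29), inverse of 37 mod 29 is 11 (check: 8 × 11 = 88 ≡ 1 (mod 29))
For equation 2: M_2 = 29, 29 ≡ 29 (mod 37), inverse of 29 mod 37 is 23 (check: 29 × 23 = 667 ≡ 1 (mod 37))
Combine: k ≡ Σ r_i×M_i×(M_i⁻¹ mod m_i) = 24×37×11 + 24×29×23 = 9768 + 16008 = 25776
25776 mod 1073 = 24
k ≡ 24 (mod 1073)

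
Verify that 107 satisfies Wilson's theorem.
(106)! mod 107 = 106. Since this equals -1 (mod 107), Wilson confirms 107 is prime.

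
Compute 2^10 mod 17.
10 = 8 + 2 (binary 1010). Repeated squaring mod 17: 2^1 ≡ 2; 2^2 ≡ 2² = 4 ≡ 4; 2^4 ≡ 4² = 16 ≡ 16; 2^8 ≡ 16² = 256 ≡ 1. Multiply: 2^10 = 2^8 × 2^2 ≡ 1 × 4 (mod 17): 1 × 4 = 4 ≡ 4. So 2^10 ≡ 4 (mod 17).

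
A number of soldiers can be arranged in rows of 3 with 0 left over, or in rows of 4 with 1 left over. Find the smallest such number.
M = 3 × 4 = 12. M₁ = 4, y₁ ≡ 1 (mod 3). M₂ = 3, y₂ ≡ 3 (mod 4). m = 0×4×1 + 1×3×3 ≡ 9 (mod 12). The smallest positive such number is 9.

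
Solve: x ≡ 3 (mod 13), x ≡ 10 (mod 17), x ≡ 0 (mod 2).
M = 13 × 17 × 2 = 442. M₁ = 34, y₁ ≡ 5 (mod 13). M₂ = 26, y₂ ≡ 2 (mod 17). M₃ = 221, y₃ ≡ 1 (mod 2). x = 3×34×5 + 10×26×2 + 0×221×1 ≡ 146 (mod 442)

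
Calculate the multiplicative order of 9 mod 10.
Powers of 9 mod 10: 9^1≡9, 9^2≡1. Order = 2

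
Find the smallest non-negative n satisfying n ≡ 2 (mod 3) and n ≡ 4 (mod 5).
M = 3 × 5 = 15. M₁ = 5, y₁ ≡ 2 (mod 3). M₂ = 3, y₂ ≡ 2 (mod 5). n = 2×5×2 + 4×3×2 ≡ 14 (mod 15)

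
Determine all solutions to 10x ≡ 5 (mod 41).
21

Since gcd(10, 41) = 1 divides 5, a solution exists.
Multiply both sides by the inverse of 10 mod 41:
  10^(-1) mod 41 = 37
  x ≡ 37 × 5 ≡ 185 ≡ 21 (mod 41)
Verification: 10 × 21 = 210 = 5 × 41 + 5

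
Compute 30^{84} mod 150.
0

Using successive squaring:
Binary expansion of 84: 1010100
Powers of 30 mod 150 (each is the square of the previous):
  30^1 ≡ 30 (mod 150)
  30^2 ≡ 30² = 900 ≡ 0 (mod 150)
  30^4 ≡ 0² = 0 ≡ 0 (mod 150)
  30^8 ≡ 0² = 0 ≡ 0 (mod 150)
  30^16 ≡ 0² = 0 ≡ 0 (mod 150)
  30^32 ≡ 0² = 0 ≡ 0 (mod 150)
  30^64 ≡ 0² = 0 ≡ 0 (mod 150)
84 = 64 + 16 + 4, so 30^84 = 30^64 × 30^16 × 30^4 ≡ 0 × 0 × 0 (mod 150)
Multiplying step by step:
  0 × 0 = 0 ≡ 0 (mod 150)
  0 × 0 = 0 ≡ 0 (mod 150)
Result: 30^84 ≡ 0 (mod 150)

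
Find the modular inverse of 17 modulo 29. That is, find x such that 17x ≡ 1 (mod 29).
12

Using Extended Euclidean Algorithm:
gcd(17, 29) = 1
Bezout coefficients: 17 × 12 + 29 × -7 = 1
So 17 × 12 ≡ 1 (mod 29)
The inverse is 12 mod 29 = 12
Verification: 17 × 12 = 204 = 7 × 29 + 1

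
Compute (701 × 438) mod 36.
30

(701 × 438) = 307038
307038 mod 36 = 30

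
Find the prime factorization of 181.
181

Divide by primes starting from smallest:
181 ÷ 181 = 1

181 = 181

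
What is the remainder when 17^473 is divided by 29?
Using Fermat: 17^{28} ≡ 1 (mod 29). 473 ≡ 25 (mod 28). So 17^{473} ≡ 17^{25} ≡ 17 (mod 29)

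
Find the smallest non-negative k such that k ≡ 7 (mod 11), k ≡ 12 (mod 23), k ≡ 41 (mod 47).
1921

Using the Chinese Remainder Theorem:
M = product of moduli = 11891
For equation 1: M_1 = 1081, 1081 ≡ 3 (mod 11), inverse of 1081 mod 11 is 4 (check: 3 × 4 = 12 ≡ 1 (mod 11))
For equation 2: M_2 = 517, 517 ≡ 11 (mod 23), inverse of 517 mod 23 is 21 (check: 11 × 21 = 231 ≡ 1 (mod 23))
For equation 3: M_3 = 253, 253 ≡ 18 (mod 47), inverse of 253 mod 47 is 34 (check: 18 × 34 = 612 ≡ 1 (mod 47))
Combine: k ≡ Σ r_i×M_i×(M_i⁻¹ mod m_i) = 7×1081×4 + 12×517×21 + 41×253×34 = 30268 + 130284 + 352682 = 513234
513234 mod 11891 = 1921
k ≡ 1921 (mod 11891)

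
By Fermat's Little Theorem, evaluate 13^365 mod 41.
By Fermat: 13^{40} ≡ 1 (mod 41). 365 ≡ 5 (mod 40). So 13^{365} ≡ 13^{5} ≡ 38 (mod 41)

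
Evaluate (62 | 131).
(62/131) = 62^{65} mod 131 = 1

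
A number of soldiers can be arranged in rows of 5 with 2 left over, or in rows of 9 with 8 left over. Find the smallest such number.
M = 5 × 9 = 45. M₁ = 9, y₁ ≡ 4 (mod 5). M₂ = 5, y₂ ≡ 2 (mod 9). z = 2×9×4 + 8×5×2 ≡ 17 (mod 45). The smallest positive such number is 17.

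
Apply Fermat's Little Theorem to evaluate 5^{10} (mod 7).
2

By Fermat's Little Theorem, a^(p-1) ≡ 1 (mod p) for prime p and gcd(a, p) = 1
Here p = 7, so 5^6 ≡ 1 (mod 7)
We can reduce the exponent: 10 mod 6 = 4
So 5^10 ≡ 5^4 (mod 7)
Computing: 5^4 mod 7 = 2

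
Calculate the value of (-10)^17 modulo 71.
Using repeated squaring. (-10) ≡ 61 (mod 71). 17 = 16 + 1 (binary 10001). Repeated squaring mod 71: 61^1 ≡ 61; 61^2 ≡ 61² = 3721 ≡ 29; 61^4 ≡ 29² = 841 ≡ 60; 61^8 ≡ 60² = 3600 ≡ 50; 61^16 ≡ 50² = 2500 ≡ 15. Multiply: (-10)^17 ≡ 61^16 × 61^1 ≡ 15 × 61 (mod 71): 15 × 61 = 915 ≡ 63. So (-10)^17 ≡ 63 (mod 71).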